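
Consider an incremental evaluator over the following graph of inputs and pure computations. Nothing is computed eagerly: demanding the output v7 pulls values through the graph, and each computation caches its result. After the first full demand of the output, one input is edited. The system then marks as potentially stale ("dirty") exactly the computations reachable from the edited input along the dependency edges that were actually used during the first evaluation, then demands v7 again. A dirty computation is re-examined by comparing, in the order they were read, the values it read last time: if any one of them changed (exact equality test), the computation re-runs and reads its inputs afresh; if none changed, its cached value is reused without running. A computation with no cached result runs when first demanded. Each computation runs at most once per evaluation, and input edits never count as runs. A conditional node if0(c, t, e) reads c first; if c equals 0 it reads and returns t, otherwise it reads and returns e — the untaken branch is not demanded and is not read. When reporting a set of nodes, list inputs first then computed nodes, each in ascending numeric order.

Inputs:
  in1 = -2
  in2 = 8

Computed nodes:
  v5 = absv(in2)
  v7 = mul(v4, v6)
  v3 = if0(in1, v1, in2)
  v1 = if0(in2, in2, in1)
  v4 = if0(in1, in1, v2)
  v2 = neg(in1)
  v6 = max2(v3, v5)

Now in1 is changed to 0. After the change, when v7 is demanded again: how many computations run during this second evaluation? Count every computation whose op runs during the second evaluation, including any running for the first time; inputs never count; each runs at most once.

Run set: v1, v3, v4, v6, v7 (5 run).
The important point: the flipped condition redirects demand; v2 is left stale, never re-checked.

Initial pass — values computed on the first demand:
  v2 = neg(-2) = 2
  v3 = if0(in1=-2 -> else branch in2) = 8
  v4 = if0(in1=-2 -> else branch v2) = 2
  v5 = absv(8) = 8
  v6 = max2(8, 8) = 8
  v7 = mul(2, 8) = 16

Second demand — change propagation:
  v1: newly demanded (no cache) — executes and yields 0.
  v2: dirty yet unreached — the second evaluation never asks for it.
  v3: re-runs because in1 -2->0; new result 0.
  v4: re-runs because in1 -2->0; new result 0.
  v6: re-runs because v3 8->0; new result 8 (unchanged).
  v7: re-runs because v4 2->0; new result 0.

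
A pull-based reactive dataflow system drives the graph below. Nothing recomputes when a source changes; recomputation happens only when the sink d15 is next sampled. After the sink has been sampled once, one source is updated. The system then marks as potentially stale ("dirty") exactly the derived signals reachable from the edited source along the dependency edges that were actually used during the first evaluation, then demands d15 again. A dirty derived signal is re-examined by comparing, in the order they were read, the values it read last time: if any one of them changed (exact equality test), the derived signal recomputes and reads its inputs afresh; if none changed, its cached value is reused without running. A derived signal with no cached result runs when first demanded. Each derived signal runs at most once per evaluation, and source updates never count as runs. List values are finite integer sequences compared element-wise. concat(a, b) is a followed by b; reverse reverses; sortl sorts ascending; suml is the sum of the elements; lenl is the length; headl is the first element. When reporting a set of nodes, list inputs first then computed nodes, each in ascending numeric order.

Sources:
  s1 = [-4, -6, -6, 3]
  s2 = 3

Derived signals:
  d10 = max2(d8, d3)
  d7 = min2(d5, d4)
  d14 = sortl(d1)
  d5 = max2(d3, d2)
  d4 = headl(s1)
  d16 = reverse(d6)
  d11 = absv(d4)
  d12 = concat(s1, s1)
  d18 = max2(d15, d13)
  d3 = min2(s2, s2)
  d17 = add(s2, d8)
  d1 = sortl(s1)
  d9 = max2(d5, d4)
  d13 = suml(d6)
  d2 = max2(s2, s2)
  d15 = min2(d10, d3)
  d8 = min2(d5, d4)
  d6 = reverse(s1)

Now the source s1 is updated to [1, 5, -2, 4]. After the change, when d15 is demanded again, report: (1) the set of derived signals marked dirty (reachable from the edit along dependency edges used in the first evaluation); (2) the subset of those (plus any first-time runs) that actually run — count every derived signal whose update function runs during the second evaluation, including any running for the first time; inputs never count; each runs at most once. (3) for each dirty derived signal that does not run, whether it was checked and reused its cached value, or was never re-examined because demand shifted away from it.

Marked dirty: d4, d8, d10, d15.
Derived signals that run: d4, d8, d10 — 3 in total.
Checked but reused from cache: d15.
Key observation: the change is absorbed at d10 — it re-runs but produces the same value, and the output's value is unchanged.

First evaluation (everything demanded from the output):
  d2 = max2(3, 3) = 3
  d3 = min2(3, 3) = 3
  d4 = headl([-4, -6, -6, 3]) = -4
  d5 = max2(3, 3) = 3
  d8 = min2(3, -4) = -4
  d10 = max2(-4, 3) = 3
  d15 = min2(3, 3) = 3

Propagation after the edit:
  d4: runs — s1 [-4, -6, -6, 3]->[1, 5, -2, 4]; result 1.
  d8: runs — d4 -4->1; result 1.
  d10: runs — d8 -4->1; result 3 (same value as before).
  d15: checked — values it read are unchanged (d10 unchanged, d3 unchanged); reused cached 3 without running.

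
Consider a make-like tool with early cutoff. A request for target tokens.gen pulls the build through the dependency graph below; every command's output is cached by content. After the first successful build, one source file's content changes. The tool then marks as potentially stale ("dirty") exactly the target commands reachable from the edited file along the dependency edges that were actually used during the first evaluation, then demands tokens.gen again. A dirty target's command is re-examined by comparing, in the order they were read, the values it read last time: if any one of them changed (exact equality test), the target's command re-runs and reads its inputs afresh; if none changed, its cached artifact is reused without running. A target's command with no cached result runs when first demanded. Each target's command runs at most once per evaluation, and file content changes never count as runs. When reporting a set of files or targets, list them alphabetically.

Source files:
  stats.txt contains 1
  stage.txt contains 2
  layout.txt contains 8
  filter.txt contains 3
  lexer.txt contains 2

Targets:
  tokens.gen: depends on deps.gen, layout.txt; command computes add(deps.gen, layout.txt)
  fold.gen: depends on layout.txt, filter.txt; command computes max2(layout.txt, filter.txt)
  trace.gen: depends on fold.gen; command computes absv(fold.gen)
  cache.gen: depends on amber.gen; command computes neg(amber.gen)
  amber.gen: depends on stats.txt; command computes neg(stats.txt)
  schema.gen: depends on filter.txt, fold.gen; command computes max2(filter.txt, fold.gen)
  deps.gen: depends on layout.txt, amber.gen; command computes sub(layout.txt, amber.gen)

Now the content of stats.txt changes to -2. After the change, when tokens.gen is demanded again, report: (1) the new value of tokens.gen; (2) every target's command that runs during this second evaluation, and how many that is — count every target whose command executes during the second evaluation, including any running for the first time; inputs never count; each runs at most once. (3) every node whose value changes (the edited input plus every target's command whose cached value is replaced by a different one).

First demand of the output computes:
  amber.gen = neg(1) = -1
  deps.gen = sub(8, -1) = 9
  tokens.gen = add(9, 8) = 17

After the edit, cleaning proceeds:
  amber.gen: a read changed (stats.txt 1->-2) — executes, giving 2.
  deps.gen: a read changed (amber.gen -1->2) — executes, giving 6.
  tokens.gen: a read changed (deps.gen 9->6) — executes, giving 14.

Demanding tokens.gen again yields 14.
3 target commands run: amber.gen, deps.gen, tokens.gen.
The nodes whose values change: amber.gen, deps.gen, stats.txt, tokens.gen.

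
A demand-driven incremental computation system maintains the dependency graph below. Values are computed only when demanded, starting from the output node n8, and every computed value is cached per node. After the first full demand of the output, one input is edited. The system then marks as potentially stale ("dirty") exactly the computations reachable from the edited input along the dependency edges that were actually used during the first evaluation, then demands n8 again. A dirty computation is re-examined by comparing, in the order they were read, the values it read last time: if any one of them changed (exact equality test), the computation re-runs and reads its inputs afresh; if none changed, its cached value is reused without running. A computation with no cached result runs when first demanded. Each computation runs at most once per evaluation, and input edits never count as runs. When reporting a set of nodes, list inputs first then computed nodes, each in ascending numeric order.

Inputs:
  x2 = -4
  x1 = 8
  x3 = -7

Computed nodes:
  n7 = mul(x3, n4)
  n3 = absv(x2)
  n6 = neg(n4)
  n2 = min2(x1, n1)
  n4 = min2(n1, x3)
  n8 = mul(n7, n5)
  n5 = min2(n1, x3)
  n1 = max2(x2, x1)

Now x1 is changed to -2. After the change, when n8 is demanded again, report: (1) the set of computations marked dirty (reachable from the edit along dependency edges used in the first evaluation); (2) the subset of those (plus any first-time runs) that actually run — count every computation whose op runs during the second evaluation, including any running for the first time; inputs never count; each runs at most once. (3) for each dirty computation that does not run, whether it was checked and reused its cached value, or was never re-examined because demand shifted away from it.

Marked dirty: n1, n4, n5, n7, n8.
Computations that run: n1, n4, n5 — 3 in total.
Checked but reused from cache: n7, n8.
Key observation: the cutoff stops propagation at n7 — its inputs' values are unchanged, so it reuses its cache.

First evaluation (everything demanded from the output):
  n1 = max2(-4, 8) = 8
  n4 = min2(8, -7) = -7
  n5 = min2(8, -7) = -7
  n7 = mul(-7, -7) = 49
  n8 = mul(49, -7) = -343

Propagation after the edit:
  n1: runs — x1 8->-2; result -2.
  n4: runs — n1 8->-2; result -7 (same value as before).
  n5: runs — n1 8->-2; result -7 (same value as before).
  n7: checked — values it read are unchanged (x3 unchanged, n4 unchanged); reused cached 49 without running.
  n8: checked — values it read are unchanged (n7 unchanged, n5 unchanged); reused cached -343 without running.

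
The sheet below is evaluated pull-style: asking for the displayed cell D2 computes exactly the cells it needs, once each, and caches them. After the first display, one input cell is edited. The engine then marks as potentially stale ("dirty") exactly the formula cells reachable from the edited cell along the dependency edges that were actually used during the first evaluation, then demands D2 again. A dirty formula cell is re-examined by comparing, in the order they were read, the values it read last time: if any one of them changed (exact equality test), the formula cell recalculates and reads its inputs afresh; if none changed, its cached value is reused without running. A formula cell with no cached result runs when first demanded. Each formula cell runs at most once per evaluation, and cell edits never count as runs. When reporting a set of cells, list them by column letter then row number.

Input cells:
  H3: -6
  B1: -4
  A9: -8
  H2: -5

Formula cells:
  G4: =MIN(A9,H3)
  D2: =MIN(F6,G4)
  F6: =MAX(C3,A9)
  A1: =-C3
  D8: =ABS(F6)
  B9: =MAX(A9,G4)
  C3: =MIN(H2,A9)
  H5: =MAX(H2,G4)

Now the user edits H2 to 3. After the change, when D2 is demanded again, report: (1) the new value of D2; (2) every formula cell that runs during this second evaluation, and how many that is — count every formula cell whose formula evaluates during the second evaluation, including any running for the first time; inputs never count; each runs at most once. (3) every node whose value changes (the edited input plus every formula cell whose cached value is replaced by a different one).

Demanding D2 again yields -8.
1 formula cells run: C3.
The nodes whose values change: H2.
Note the absorption at C3: it re-runs yet its value is the same, leaving the output's value untouched.

First demand of the output computes:
  C3 = MIN(-5, -8) = -8
  F6 = MAX(-8, -8) = -8
  G4 = MIN(-8, -6) = -8
  D2 = MIN(-8, -8) = -8

After the edit, cleaning proceeds:
  C3: a read changed (H2 -5->3) — executes, giving -8 — identical to its old value.
  F6: dirty, but its reads are unchanged (C3 unchanged, A9 unchanged); cached -8 stands.
  D2: dirty, but its reads are unchanged (F6 unchanged, G4 unchanged); cached -8 stands.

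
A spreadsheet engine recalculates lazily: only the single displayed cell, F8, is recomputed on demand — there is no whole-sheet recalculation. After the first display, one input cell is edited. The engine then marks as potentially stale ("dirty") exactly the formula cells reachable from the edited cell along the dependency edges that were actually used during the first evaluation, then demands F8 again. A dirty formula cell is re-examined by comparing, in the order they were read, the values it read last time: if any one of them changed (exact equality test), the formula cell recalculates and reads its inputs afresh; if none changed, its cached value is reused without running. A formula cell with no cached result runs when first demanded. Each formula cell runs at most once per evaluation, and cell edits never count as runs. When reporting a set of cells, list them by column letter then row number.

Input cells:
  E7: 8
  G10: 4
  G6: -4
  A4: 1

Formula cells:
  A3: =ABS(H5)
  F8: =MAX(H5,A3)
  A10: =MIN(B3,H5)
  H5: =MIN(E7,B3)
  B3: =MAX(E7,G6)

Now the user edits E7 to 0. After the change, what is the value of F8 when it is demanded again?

First evaluation (everything demanded from the output):
  B3 = MAX(8, -4) = 8
  H5 = MIN(8, 8) = 8
  A3 = ABS(8) = 8
  F8 = MAX(8, 8) = 8

Propagation after the edit:
  B3: runs — E7 8->0; result 0.
  H5: runs — E7 8->0; B3 8->0; result 0.
  A3: runs — H5 8->0; result 0.
  F8: runs — H5 8->0; A3 8->0; result 0.

New value of F8: 0.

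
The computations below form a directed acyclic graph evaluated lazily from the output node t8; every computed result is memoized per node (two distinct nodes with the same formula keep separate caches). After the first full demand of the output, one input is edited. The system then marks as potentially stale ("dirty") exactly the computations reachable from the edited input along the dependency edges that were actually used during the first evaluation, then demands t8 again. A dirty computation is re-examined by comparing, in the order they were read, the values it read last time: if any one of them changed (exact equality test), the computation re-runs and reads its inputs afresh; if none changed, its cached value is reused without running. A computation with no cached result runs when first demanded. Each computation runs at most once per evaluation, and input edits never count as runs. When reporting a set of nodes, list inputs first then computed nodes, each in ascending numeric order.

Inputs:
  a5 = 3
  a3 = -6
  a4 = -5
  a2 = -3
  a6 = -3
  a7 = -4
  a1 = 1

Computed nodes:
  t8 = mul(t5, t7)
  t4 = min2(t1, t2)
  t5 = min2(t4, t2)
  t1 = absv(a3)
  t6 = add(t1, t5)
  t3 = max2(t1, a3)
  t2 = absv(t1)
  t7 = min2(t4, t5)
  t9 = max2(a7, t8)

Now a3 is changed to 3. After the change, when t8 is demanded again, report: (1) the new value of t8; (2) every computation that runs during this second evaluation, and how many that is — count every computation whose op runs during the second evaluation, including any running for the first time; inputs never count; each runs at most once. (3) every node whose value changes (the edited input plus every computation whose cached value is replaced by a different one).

Demanding t8 again yields 9.
6 computations run: t1, t2, t4, t5, t7, t8.
The nodes whose values change: a3, t1, t2, t4, t5, t7, t8.

First demand of the output computes:
  t1 = absv(-6) = 6
  t2 = absv(6) = 6
  t4 = min2(6, 6) = 6
  t5 = min2(6, 6) = 6
  t7 = min2(6, 6) = 6
  t8 = mul(6, 6) = 36

After the edit, cleaning proceeds:
  t1: a read changed (a3 -6->3) — executes, giving 3.
  t2: a read changed (t1 6->3) — executes, giving 3.
  t4: a read changed (t1 6->3; t2 6->3) — executes, giving 3.
  t5: a read changed (t4 6->3; t2 6->3) — executes, giving 3.
  t7: a read changed (t4 6->3; t5 6->3) — executes, giving 3.
  t8: a read changed (t5 6->3; t7 6->3) — executes, giving 9.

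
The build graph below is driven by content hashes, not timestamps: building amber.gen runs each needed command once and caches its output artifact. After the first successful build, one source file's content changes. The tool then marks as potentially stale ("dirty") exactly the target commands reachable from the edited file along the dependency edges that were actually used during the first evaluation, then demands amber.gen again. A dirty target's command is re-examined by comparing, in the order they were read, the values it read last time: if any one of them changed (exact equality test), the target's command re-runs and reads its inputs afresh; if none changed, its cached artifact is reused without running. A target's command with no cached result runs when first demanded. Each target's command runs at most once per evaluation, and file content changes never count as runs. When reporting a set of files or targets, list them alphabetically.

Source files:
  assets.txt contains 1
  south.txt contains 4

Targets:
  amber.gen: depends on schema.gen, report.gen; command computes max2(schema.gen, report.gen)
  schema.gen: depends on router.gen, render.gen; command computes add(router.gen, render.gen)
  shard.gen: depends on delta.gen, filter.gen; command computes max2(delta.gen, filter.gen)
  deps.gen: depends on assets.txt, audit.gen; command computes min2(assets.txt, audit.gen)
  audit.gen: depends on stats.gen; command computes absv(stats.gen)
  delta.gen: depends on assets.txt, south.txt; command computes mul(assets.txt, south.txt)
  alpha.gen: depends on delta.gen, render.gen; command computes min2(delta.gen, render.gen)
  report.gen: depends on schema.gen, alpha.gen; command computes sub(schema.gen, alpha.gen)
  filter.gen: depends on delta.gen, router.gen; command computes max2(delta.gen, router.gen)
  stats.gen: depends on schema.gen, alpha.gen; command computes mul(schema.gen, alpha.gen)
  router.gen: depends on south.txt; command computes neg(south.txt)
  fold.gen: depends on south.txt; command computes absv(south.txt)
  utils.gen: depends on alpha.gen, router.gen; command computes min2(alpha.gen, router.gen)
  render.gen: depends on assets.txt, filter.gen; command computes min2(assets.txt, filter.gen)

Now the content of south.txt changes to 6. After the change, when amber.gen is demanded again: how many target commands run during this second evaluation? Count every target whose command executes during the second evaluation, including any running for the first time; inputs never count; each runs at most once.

Initial pass — values computed on the first demand:
  delta.gen = mul(1, 4) = 4
  router.gen = neg(4) = -4
  filter.gen = max2(4, -4) = 4
  render.gen = min2(1, 4) = 1
  alpha.gen = min2(4, 1) = 1
  schema.gen = add(-4, 1) = -3
  report.gen = sub(-3, 1) = -4
  amber.gen = max2(-3, -4) = -3

Second demand — change propagation:
  delta.gen: re-runs because south.txt 4->6; new result 6.
  router.gen: re-runs because south.txt 4->6; new result -6.
  filter.gen: re-runs because delta.gen 4->6; router.gen -4->-6; new result 6.
  render.gen: re-runs because filter.gen 4->6; new result 1 (unchanged).
  alpha.gen: re-runs because delta.gen 4->6; new result 1 (unchanged).
  schema.gen: re-runs because router.gen -4->-6; new result -5.
  report.gen: re-runs because schema.gen -3->-5; new result -6.
  amber.gen: re-runs because schema.gen -3->-5; report.gen -4->-6; new result -5.

Run set: alpha.gen, amber.gen, delta.gen, filter.gen, render.gen, report.gen, router.gen, schema.gen (8 run).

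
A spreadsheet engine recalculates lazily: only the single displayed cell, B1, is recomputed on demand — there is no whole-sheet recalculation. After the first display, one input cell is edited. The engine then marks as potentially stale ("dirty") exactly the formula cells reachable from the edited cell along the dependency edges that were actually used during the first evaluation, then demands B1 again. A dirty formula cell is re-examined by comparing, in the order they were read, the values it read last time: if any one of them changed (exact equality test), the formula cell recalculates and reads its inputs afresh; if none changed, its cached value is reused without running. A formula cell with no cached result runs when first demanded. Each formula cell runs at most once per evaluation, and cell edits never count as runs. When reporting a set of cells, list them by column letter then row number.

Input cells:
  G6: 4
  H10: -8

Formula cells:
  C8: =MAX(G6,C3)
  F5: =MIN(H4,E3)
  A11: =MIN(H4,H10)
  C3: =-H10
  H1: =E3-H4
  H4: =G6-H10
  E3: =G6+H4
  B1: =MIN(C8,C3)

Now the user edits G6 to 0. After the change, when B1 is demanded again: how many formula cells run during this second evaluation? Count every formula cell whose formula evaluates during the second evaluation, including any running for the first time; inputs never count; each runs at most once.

First evaluation (everything demanded from the output):
  C3 = -(-8) = 8
  C8 = MAX(4, 8) = 8
  B1 = MIN(8, 8) = 8

Propagation after the edit:
  C8: runs — G6 4->0; result 8 (same value as before).
  B1: checked — values it read are unchanged (C8 unchanged, C3 unchanged); reused cached 8 without running.

Key observation: the change is absorbed at C8 — it re-runs but produces the same value, and the output's value is unchanged.

Formula cells that run: C8 — 1 in total.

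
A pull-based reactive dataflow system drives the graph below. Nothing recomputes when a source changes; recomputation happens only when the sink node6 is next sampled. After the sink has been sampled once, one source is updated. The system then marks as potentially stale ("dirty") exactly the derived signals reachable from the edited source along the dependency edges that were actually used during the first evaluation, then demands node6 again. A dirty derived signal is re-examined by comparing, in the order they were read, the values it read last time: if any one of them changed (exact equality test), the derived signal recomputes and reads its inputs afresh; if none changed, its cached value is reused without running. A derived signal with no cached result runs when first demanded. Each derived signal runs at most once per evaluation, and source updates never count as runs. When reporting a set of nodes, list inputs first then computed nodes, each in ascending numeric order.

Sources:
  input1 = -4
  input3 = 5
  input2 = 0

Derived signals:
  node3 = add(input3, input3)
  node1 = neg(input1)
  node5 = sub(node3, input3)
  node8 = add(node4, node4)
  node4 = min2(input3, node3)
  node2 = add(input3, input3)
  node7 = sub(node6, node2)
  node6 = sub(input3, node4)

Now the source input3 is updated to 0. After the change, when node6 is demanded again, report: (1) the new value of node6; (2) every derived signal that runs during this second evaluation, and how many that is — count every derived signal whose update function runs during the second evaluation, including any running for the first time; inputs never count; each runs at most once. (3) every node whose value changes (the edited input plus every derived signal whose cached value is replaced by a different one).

New value of node6: 0.
Derived signals that run: node3, node4, node6 — 3 in total.
Values that change: input3, node3, node4.

First evaluation (everything demanded from the output):
  node3 = add(5, 5) = 10
  node4 = min2(5, 10) = 5
  node6 = sub(5, 5) = 0

Propagation after the edit:
  node3: runs — input3 5->0; input3 5->0; result 0.
  node4: runs — input3 5->0; node3 10->0; result 0.
  node6: runs — input3 5->0; node4 5->0; result 0 (same value as before).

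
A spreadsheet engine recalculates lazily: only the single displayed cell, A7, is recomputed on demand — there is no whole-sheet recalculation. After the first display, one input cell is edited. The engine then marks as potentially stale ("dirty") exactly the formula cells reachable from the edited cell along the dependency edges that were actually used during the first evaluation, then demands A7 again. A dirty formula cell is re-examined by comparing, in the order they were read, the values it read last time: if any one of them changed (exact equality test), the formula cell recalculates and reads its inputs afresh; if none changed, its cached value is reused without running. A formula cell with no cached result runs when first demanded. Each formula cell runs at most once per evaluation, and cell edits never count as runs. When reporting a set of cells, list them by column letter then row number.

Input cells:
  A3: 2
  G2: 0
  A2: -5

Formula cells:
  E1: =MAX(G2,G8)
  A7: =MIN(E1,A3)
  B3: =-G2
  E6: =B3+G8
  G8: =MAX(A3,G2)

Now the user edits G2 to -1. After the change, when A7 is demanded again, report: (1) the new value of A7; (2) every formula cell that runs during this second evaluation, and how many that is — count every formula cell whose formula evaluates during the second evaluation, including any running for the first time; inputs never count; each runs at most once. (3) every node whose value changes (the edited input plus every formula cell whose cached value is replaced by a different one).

New value of A7: 2.
Formula cells that run: E1, G8 — 2 in total.
Values that change: G2.
Key observation: the cutoff stops propagation at A7 — its inputs' values are unchanged, so it reuses its cache.

First evaluation (everything demanded from the output):
  G8 = MAX(2, 0) = 2
  E1 = MAX(0, 2) = 2
  A7 = MIN(2, 2) = 2

Propagation after the edit:
  G8: runs — G2 0->-1; result 2 (same value as before).
  E1: runs — G2 0->-1; result 2 (same value as before).
  A7: checked — values it read are unchanged (E1 unchanged, A3 unchanged); reused cached 2 without running.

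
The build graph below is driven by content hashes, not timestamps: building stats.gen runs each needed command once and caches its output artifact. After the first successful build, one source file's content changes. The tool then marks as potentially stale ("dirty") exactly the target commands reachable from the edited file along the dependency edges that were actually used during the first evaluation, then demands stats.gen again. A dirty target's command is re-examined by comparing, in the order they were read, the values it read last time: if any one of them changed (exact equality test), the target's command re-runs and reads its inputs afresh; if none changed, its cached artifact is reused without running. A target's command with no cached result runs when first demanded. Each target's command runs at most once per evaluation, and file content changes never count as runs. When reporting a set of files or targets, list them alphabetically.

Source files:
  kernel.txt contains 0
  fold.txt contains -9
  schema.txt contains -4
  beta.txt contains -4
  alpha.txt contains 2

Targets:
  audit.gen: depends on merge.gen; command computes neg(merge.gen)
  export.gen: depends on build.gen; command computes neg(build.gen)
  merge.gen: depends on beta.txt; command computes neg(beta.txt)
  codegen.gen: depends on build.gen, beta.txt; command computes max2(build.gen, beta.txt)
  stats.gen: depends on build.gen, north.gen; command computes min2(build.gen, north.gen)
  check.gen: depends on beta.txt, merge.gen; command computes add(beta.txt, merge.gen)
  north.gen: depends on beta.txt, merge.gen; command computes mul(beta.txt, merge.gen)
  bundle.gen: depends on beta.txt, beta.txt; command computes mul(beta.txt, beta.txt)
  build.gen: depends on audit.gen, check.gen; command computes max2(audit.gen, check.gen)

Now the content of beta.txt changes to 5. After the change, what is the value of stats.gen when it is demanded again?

stats.gen now evaluates to -25.

Initial pass — values computed on the first demand:
  merge.gen = neg(-4) = 4
  audit.gen = neg(4) = -4
  check.gen = add(-4, 4) = 0
  build.gen = max2(-4, 0) = 0
  north.gen = mul(-4, 4) = -16
  stats.gen = min2(0, -16) = -16

Second demand — change propagation:
  merge.gen: re-runs because beta.txt -4->5; new result -5.
  audit.gen: re-runs because merge.gen 4->-5; new result 5.
  check.gen: re-runs because beta.txt -4->5; merge.gen 4->-5; new result 0 (unchanged).
  build.gen: re-runs because audit.gen -4->5; new result 5.
  north.gen: re-runs because beta.txt -4->5; merge.gen 4->-5; new result -25.
  stats.gen: re-runs because build.gen 0->5; north.gen -16->-25; new result -25.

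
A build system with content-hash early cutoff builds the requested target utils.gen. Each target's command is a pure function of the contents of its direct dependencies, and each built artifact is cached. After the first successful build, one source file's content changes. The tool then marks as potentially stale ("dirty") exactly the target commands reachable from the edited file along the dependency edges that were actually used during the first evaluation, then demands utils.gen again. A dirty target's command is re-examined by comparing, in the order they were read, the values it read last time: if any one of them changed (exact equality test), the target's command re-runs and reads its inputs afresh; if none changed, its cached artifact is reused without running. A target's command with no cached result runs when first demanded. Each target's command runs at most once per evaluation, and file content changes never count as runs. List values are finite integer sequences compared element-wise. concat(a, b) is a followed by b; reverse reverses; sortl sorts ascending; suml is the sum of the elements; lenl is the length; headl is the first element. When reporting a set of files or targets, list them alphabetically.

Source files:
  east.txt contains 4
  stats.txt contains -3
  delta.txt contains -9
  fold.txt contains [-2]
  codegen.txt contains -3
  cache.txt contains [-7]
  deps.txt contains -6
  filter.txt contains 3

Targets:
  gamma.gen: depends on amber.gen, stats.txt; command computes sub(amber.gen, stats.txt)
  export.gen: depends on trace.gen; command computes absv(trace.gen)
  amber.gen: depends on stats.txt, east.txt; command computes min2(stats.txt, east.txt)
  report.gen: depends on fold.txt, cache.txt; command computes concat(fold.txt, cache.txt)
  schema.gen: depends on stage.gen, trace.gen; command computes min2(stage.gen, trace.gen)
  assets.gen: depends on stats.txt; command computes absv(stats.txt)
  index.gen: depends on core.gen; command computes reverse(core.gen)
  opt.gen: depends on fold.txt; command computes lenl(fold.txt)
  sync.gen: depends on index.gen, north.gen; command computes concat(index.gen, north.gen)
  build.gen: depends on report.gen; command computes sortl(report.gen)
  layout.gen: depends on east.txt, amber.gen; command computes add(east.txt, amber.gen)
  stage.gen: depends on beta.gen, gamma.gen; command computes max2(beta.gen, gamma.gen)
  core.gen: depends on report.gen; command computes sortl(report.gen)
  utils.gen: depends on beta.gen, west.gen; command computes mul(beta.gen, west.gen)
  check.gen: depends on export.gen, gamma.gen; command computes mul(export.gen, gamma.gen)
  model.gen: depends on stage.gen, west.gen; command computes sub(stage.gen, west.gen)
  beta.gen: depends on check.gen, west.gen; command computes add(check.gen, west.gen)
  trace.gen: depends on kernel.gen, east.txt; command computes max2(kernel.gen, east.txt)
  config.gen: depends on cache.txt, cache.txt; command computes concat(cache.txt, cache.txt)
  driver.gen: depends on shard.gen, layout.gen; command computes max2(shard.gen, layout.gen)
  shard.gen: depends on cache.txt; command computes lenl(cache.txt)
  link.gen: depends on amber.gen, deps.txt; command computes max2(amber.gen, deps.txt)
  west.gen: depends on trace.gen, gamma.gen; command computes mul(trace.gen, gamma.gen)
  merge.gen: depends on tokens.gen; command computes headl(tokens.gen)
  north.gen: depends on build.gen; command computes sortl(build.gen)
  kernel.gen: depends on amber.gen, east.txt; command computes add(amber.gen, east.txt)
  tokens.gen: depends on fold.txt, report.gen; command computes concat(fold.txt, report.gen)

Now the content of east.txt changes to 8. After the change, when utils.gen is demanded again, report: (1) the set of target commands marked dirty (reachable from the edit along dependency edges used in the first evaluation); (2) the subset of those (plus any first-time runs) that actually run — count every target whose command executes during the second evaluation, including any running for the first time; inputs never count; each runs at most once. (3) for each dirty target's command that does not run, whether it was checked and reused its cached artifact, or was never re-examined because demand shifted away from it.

Marked dirty: amber.gen, beta.gen, check.gen, export.gen, gamma.gen, kernel.gen, trace.gen, utils.gen, west.gen.
Target commands that run: amber.gen, check.gen, export.gen, kernel.gen, trace.gen, west.gen — 6 in total.
Checked but reused from cache: beta.gen, gamma.gen, utils.gen.
Key observation: the cutoff stops propagation at gamma.gen — its inputs' values are unchanged, so it reuses its cache.

First evaluation (everything demanded from the output):
  amber.gen = min2(-3, 4) = -3
  gamma.gen = sub(-3, -3) = 0
  kernel.gen = add(-3, 4) = 1
  trace.gen = max2(1, 4) = 4
  export.gen = absv(4) = 4
  check.gen = mul(4, 0) = 0
  west.gen = mul(4, 0) = 0
  beta.gen = add(0, 0) = 0
  utils.gen = mul(0, 0) = 0

Propagation after the edit:
  amber.gen: runs — east.txt 4->8; result -3 (same value as before).
  gamma.gen: checked — values it read are unchanged (amber.gen unchanged, stats.txt unchanged); reused cached 0 without running.
  kernel.gen: runs — east.txt 4->8; result 5.
  trace.gen: runs — kernel.gen 1->5; east.txt 4->8; result 8.
  export.gen: runs — trace.gen 4->8; result 8.
  check.gen: runs — export.gen 4->8; result 0 (same value as before).
  west.gen: runs — trace.gen 4->8; result 0 (same value as before).
  beta.gen: checked — values it read are unchanged (check.gen unchanged, west.gen unchanged); reused cached 0 without running.
  utils.gen: checked — values it read are unchanged (beta.gen unchanged, west.gen unchanged); reused cached 0 without running.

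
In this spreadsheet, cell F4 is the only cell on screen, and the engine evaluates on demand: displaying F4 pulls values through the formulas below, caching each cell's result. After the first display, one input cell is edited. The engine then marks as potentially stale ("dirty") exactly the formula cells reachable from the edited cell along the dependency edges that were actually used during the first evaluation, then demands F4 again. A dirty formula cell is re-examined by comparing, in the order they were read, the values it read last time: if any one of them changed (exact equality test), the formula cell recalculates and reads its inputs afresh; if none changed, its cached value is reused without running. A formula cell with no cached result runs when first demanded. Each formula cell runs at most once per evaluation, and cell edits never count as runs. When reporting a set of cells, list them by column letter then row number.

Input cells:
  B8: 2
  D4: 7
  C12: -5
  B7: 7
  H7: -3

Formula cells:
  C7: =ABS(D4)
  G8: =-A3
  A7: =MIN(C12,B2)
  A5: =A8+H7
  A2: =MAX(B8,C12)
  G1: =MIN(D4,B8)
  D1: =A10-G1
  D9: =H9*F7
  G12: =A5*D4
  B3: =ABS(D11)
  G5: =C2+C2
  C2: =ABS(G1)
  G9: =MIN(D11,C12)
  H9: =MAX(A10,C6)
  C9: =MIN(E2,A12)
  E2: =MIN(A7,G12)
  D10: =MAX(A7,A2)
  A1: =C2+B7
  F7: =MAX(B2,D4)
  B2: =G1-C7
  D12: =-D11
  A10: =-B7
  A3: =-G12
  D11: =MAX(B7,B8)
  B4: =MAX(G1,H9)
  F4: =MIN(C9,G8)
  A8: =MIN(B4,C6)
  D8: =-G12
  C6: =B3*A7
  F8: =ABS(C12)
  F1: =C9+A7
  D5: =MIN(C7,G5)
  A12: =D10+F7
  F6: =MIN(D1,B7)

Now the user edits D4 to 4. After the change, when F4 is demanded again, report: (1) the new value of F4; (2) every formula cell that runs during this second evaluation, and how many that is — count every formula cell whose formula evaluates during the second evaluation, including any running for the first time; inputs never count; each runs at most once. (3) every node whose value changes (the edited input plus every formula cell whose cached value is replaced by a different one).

Initial pass — values computed on the first demand:
  A2 = MAX(2, -5) = 2
  A10 = -(7) = -7
  C7 = ABS(7) = 7
  D11 = MAX(7, 2) = 7
  B3 = ABS(7) = 7
  G1 = MIN(7, 2) = 2
  B2 = 2 - 7 = -5
  A7 = MIN(-5, -5) = -5
  C6 = 7 * -5 = -35
  D10 = MAX(-5, 2) = 2
  F7 = MAX(-5, 7) = 7
  A12 = 2 + 7 = 9
  H9 = MAX(-7, -35) = -7
  B4 = MAX(2, -7) = 2
  A8 = MIN(2, -35) = -35
  A5 = -35 + -3 = -38
  G12 = -38 * 7 = -266
  A3 = -(-266) = 266
  E2 = MIN(-5, -266) = -266
  C9 = MIN(-266, 9) = -266
  G8 = -(266) = -266
  F4 = MIN(-266, -266) = -266

Second demand — change propagation:
  C7: re-runs because D4 7->4; new result 4.
  G1: re-runs because D4 7->4; new result 2 (unchanged).
  B2: re-runs because C7 7->4; new result -2.
  A7: re-runs because B2 -5->-2; new result -5 (unchanged).
  C6: re-examined; everything it read last time is the same (B3 unchanged, A7 unchanged) — cache -35 kept, no run.
  D10: re-examined; everything it read last time is the same (A7 unchanged, A2 unchanged) — cache 2 kept, no run.
  F7: re-runs because B2 -5->-2; D4 7->4; new result 4.
  A12: re-runs because F7 7->4; new result 6.
  H9: re-examined; everything it read last time is the same (A10 unchanged, C6 unchanged) — cache -7 kept, no run.
  B4: re-examined; everything it read last time is the same (G1 unchanged, H9 unchanged) — cache 2 kept, no run.
  A8: re-examined; everything it read last time is the same (B4 unchanged, C6 unchanged) — cache -35 kept, no run.
  A5: re-examined; everything it read last time is the same (A8 unchanged, H7 unchanged) — cache -38 kept, no run.
  G12: re-runs because D4 7->4; new result -152.
  A3: re-runs because G12 -266->-152; new result 152.
  E2: re-runs because G12 -266->-152; new result -152.
  C9: re-runs because E2 -266->-152; A12 9->6; new result -152.
  G8: re-runs because A3 266->152; new result -152.
  F4: re-runs because C9 -266->-152; G8 -266->-152; new result -152.

The important point: at D10 every value read last time is unchanged, so the dirty flag clears without a run.

F4 now evaluates to -152.
Run set: A3, A7, A12, B2, C7, C9, E2, F4, F7, G1, G8, G12 (12 run).
Changed values: A3, A12, B2, C7, C9, D4, E2, F4, F7, G8, G12.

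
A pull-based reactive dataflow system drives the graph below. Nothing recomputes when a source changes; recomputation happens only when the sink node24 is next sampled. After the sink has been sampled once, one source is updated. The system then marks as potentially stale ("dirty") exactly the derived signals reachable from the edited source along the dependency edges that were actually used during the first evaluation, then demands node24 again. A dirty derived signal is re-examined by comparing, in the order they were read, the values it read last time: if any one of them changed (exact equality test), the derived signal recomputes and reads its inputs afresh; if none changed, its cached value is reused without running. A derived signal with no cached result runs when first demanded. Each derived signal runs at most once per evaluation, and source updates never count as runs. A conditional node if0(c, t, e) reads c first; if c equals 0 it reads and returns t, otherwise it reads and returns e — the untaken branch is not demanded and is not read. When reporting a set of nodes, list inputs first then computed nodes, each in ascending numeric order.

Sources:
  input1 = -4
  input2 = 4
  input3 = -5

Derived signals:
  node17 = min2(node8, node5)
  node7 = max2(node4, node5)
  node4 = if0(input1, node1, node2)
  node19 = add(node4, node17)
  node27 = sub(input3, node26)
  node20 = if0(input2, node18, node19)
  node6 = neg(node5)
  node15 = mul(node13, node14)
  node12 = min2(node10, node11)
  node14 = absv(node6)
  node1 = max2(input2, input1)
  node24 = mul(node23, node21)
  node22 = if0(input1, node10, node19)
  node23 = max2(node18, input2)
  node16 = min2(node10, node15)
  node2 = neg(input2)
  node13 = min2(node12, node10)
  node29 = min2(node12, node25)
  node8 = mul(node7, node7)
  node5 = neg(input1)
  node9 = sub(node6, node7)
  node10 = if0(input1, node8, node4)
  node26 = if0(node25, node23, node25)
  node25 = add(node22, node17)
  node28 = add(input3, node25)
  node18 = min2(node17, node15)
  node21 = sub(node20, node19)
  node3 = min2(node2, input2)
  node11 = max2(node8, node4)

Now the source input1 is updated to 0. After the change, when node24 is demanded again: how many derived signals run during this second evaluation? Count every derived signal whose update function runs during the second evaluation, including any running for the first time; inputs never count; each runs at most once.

Derived signals that run: node1, node4, node5, node6, node7, node10, node11, node12, node13, node14, node15, node17, node18, node19, node20, node21, node23 — 17 in total.
Key observation: a condition flipped, so demand reaches new nodes — node1 runs for the first time.

First evaluation (everything demanded from the output):
  node2 = neg(4) = -4
  node4 = if0(input1=-4 -> else branch node2) = -4
  node5 = neg(-4) = 4
  node6 = neg(4) = -4
  node7 = max2(-4, 4) = 4
  node8 = mul(4, 4) = 16
  node10 = if0(input1=-4 -> else branch node4) = -4
  node11 = max2(16, -4) = 16
  node12 = min2(-4, 16) = -4
  node13 = min2(-4, -4) = -4
  node14 = absv(-4) = 4
  node15 = mul(-4, 4) = -16
  node17 = min2(16, 4) = 4
  node18 = min2(4, -16) = -16
  node19 = add(-4, 4) = 0
  node20 = if0(input2=4 -> else branch node19) = 0
  node21 = sub(0, 0) = 0
  node23 = max2(-16, 4) = 4
  node24 = mul(4, 0) = 0

Propagation after the edit:
  node1: demanded for the first time — runs, produces 4.
  node4: runs — input1 -4->0; result 4.
  node5: runs — input1 -4->0; result 0.
  node6: runs — node5 4->0; result 0.
  node7: runs — node4 -4->4; node5 4->0; result 4 (same value as before).
  node8: checked — values it read are unchanged (node7 unchanged, node7 unchanged); reused cached 16 without running.
  node10: runs — input1 -4->0; node4 -4->4; result 16.
  node11: runs — node4 -4->4; result 16 (same value as before).
  node12: runs — node10 -4->16; result 16.
  node13: runs — node12 -4->16; node10 -4->16; result 16.
  node14: runs — node6 -4->0; result 0.
  node15: runs — node13 -4->16; node14 4->0; result 0.
  node17: runs — node5 4->0; result 0.
  node18: runs — node17 4->0; node15 -16->0; result 0.
  node19: runs — node4 -4->4; node17 4->0; result 4.
  node20: runs — node19 0->4; result 4.
  node21: runs — node20 0->4; node19 0->4; result 0 (same value as before).
  node23: runs — node18 -16->0; result 4 (same value as before).
  node24: checked — values it read are unchanged (node23 unchanged, node21 unchanged); reused cached 0 without running.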